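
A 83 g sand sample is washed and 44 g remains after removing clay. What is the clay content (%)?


Formula: Clay% = (W_total - W_washed) / W_total * 100
Clay mass = 83 - 44 = 39 g
Clay% = 39 / 83 * 100 = 46.9880%

Answer: 46.9880%


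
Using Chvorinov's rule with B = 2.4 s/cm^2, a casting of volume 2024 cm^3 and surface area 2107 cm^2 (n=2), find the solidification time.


Formula: t_s = B * (V/A)^n  (Chvorinov's rule, n=2)
Modulus M = V/A = 2024/2107 = 0.960607 cm
M^2 = 0.960607^2 = 0.922766 cm^2
t_s = 2.4 * 0.922766 = 2.2146 s

Answer: 2.2146 s


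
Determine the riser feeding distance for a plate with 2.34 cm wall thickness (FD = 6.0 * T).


Formula: FD = 6.0 * T  (riser feeding-distance rule)
FD = 6.0 * 2.34 cm = 14.0400 cm

Answer: 14.0400 cm


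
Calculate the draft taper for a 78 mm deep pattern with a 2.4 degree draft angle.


Formula: taper = depth * tan(draft_angle)
tan(2.4 deg) = 0.0419124
taper = 78 mm * 0.0419124 = 3.2692 mm

Answer: 3.2692 mm


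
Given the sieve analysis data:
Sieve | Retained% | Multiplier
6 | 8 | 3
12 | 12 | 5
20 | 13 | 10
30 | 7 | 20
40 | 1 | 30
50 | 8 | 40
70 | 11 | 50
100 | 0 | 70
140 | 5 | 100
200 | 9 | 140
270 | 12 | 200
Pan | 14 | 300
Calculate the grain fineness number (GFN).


Formula: GFN = sum(pct * multiplier) / sum(pct)
sum(pct * multiplier) = 9614
sum(pct) = 100
GFN = 9614 / 100 = 96.14


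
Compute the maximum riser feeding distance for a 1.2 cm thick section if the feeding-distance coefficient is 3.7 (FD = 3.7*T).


Formula: FD = 3.7 * T  (riser feeding-distance rule)
FD = 3.7 * 1.2 cm = 4.4400 cm


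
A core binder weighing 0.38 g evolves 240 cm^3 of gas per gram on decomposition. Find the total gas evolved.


Formula: V_gas = W_binder * gas_evolution_rate
V = 0.38 g * 240 cm^3/g = 91.2000 cm^3

Answer: 91.2000 cm^3


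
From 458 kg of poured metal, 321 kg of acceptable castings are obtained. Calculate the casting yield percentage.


Formula: Casting Yield = (W_good / W_total) * 100
Yield = (321 kg / 458 kg) * 100 = 70.0873%


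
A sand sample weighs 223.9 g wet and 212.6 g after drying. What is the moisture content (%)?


Formula: MC = (W_wet - W_dry) / W_wet * 100
Water mass = 223.9 - 212.6 = 11.3 g
MC = 11.3 / 223.9 * 100 = 5.0469%

Final answer: 5.0469%


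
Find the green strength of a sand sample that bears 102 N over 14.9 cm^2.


Formula: Compressive Strength = Force / Area
Strength = 102 N / 14.9 cm^2 = 6.8456 N/cm^2


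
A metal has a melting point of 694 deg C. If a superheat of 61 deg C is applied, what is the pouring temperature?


Formula: T_pour = T_melt + Superheat
T_pour = 694 + 61 = 755 deg C

Final answer: 755 deg C


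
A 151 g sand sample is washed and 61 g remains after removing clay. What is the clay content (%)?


Formula: Clay% = (W_total - W_washed) / W_total * 100
Clay mass = 151 - 61 = 90 g
Clay% = 90 / 151 * 100 = 59.6026%

59.6026%


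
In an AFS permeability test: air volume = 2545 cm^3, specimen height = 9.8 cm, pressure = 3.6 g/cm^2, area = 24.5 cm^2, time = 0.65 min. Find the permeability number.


Formula: Permeability Number P = (V * H) / (p * A * t)
Numerator: V * H = 2545 * 9.8 = 24941.0
Denominator: p * A * t = 3.6 * 24.5 * 0.65 = 57.33
P = 24941.0 / 57.33 = 435.0427

435.0427


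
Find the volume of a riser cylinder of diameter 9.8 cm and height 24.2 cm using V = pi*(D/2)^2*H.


Formula: V = pi * (D/2)^2 * H  (cylinder volume)
Radius = D/2 = 9.8/2 = 4.9 cm
V = pi * 4.9^2 * 24.2 = 1825.3973 cm^3

1825.3973 cm^3


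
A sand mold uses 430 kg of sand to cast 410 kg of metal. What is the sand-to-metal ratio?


Formula: Sand-to-Metal Ratio = W_sand / W_metal
Ratio = 430 kg / 410 kg = 1.0488


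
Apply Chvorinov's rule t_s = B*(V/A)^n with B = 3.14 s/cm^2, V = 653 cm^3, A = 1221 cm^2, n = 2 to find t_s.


Formula: t_s = B * (V/A)^n  (Chvorinov's rule, n=2)
Modulus M = V/A = 653/1221 = 0.534808 cm
M^2 = 0.534808^2 = 0.286020 cm^2
t_s = 3.14 * 0.286020 = 0.8981 s

Answer: 0.8981 s


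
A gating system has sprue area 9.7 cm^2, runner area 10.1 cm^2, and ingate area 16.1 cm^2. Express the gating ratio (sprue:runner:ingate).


Sprue:Runner:Ingate = 1 : 10.1/9.7 : 16.1/9.7 = 1:1.04:1.66

1:1.04:1.66


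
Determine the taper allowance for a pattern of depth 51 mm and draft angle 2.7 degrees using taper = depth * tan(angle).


Formula: taper = depth * tan(draft_angle)
tan(2.7 deg) = 0.0471588
taper = 51 mm * 0.0471588 = 2.4051 mm

Answer: 2.4051 mm


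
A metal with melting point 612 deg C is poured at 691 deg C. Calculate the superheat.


Formula: Superheat = T_pour - T_melt
Superheat = 691 - 612 = 79 deg C

79 deg C


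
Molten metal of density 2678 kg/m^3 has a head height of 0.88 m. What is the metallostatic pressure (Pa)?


Formula: P = rho * g * h
rho * g = 2678 * 9.81 = 26271.18 N/m^3
P = 26271.18 * 0.88 = 23118.6384 Pa


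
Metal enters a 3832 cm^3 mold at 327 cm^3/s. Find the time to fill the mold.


Formula: t_fill = V_mold / Q_flow
t = 3832 cm^3 / 327 cm^3/s = 11.7187 s


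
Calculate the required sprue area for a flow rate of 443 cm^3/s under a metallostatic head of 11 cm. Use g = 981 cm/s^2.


Formula: v = sqrt(2*g*h), A = Q/v
Velocity: v = sqrt(2 * 981 * 11) = sqrt(21582) = 146.9081 cm/s
Sprue area: A = Q / v = 443 / 146.9081 = 3.0155 cm^2

Final answer: 3.0155 cm^2


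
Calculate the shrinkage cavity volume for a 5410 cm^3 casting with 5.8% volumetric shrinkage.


Formula: V_shrink = V_casting * shrinkage_pct / 100
V_shrink = 5410 cm^3 * 5.8 / 100 = 313.7800 cm^3

Answer: 313.7800 cm^3


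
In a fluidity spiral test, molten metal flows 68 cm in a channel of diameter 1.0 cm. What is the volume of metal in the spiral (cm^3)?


Formula: V = pi * (d/2)^2 * L  (cylinder volume)
Radius = 1.0/2 = 0.5 cm
V = pi * 0.5^2 * 68 = 53.4071 cm^3


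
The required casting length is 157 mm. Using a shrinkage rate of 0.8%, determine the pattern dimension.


Formula: L_pattern = L_casting * (1 + shrinkage_rate/100)
Shrinkage factor = 1 + 0.8/100 = 1.008
L_pattern = 157 mm * 1.008 = 158.2560 mm

Final answer: 158.2560 mm


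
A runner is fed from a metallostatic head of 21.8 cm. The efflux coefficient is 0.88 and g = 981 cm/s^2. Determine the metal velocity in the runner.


Formula: v = Cd * sqrt(2 * g * h)  (Torricelli with discharge coefficient)
2*g*h = 2 * 981 * 21.8 = 42771.6 cm^2/s^2
sqrt(42771.6) = 206.81296 cm/s
v = 0.88 * 206.81296 = 181.9954 cm/s

Final answer: 181.9954 cm/s


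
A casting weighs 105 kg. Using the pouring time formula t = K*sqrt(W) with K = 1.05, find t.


Formula: t = K * sqrt(W)
sqrt(W) = sqrt(105) = 10.24695
t = 1.05 * 10.24695 = 10.7593 s

Answer: 10.7593 s


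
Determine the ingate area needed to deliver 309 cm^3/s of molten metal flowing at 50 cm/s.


Formula: A_ingate = Q / v  (continuity equation)
A = 309 cm^3/s / 50 cm/s = 6.1800 cm^2

Answer: 6.1800 cm^2


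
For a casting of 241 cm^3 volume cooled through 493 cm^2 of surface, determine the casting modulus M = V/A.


Formula: Casting Modulus M = V / A
M = 241 cm^3 / 493 cm^2 = 0.4888 cm


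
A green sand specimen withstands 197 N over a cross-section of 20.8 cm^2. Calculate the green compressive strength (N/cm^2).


Formula: Compressive Strength = Force / Area
Strength = 197 N / 20.8 cm^2 = 9.4712 N/cm^2


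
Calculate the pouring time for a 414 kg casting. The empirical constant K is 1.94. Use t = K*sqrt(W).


Formula: t = K * sqrt(W)
sqrt(W) = sqrt(414) = 20.34699
t = 1.94 * 20.34699 = 39.4732 s

39.4732 s


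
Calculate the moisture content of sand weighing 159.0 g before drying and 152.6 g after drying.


Formula: MC = (W_wet - W_dry) / W_wet * 100
Water mass = 159.0 - 152.6 = 6.4 g
MC = 6.4 / 159.0 * 100 = 4.0252%

Answer: 4.0252%


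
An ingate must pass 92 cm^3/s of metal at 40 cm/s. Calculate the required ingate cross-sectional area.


Formula: A_ingate = Q / v  (continuity equation)
A = 92 cm^3/s / 40 cm/s = 2.3000 cm^2


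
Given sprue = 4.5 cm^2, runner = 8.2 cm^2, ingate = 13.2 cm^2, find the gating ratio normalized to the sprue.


Sprue:Runner:Ingate = 1 : 8.2/4.5 : 13.2/4.5 = 1:1.82:2.93

1:1.82:2.93


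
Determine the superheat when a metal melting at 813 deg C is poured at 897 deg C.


Formula: Superheat = T_pour - T_melt
Superheat = 897 - 813 = 84 deg C

Answer: 84 deg C


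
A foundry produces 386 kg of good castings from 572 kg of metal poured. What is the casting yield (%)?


Formula: Casting Yield = (W_good / W_total) * 100
Yield = (386 kg / 572 kg) * 100 = 67.4825%

Final answer: 67.4825%


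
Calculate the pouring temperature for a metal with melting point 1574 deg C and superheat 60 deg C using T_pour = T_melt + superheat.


Formula: T_pour = T_melt + Superheat
T_pour = 1574 + 60 = 1634 deg C

Answer: 1634 deg C


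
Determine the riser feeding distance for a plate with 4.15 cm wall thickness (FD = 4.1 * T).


Formula: FD = 4.1 * T  (riser feeding-distance rule)
FD = 4.1 * 4.15 cm = 17.0150 cm

Answer: 17.0150 cm


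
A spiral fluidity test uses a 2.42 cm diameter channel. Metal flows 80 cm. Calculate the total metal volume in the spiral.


Formula: V = pi * (d/2)^2 * L  (cylinder volume)
Radius = 2.42/2 = 1.21 cm
V = pi * 1.21^2 * 80 = 367.9685 cm^3


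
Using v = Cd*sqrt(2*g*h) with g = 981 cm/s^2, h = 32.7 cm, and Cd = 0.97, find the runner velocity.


Formula: v = Cd * sqrt(2 * g * h)  (Torricelli with discharge coefficient)
2*g*h = 2 * 981 * 32.7 = 64157.4 cm^2/s^2
sqrt(64157.4) = 253.29311 cm/s
v = 0.97 * 253.29311 = 245.6943 cm/s


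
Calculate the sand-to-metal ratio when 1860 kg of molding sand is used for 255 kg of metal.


Formula: Sand-to-Metal Ratio = W_sand / W_metal
Ratio = 1860 kg / 255 kg = 7.2941

Final answer: 7.2941


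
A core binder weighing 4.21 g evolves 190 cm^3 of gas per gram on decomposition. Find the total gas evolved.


Formula: V_gas = W_binder * gas_evolution_rate
V = 4.21 g * 190 cm^3/g = 799.9000 cm^3

Final answer: 799.9000 cm^3


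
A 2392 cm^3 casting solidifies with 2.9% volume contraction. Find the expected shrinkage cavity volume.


Formula: V_shrink = V_casting * shrinkage_pct / 100
V_shrink = 2392 cm^3 * 2.9 / 100 = 69.3680 cm^3

Final answer: 69.3680 cm^3


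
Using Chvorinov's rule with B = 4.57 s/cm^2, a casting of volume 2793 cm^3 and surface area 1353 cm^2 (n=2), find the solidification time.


Formula: t_s = B * (V/A)^n  (Chvorinov's rule, n=2)
Modulus M = V/A = 2793/1353 = 2.064302 cm
M^2 = 2.064302^2 = 4.261343 cm^2
t_s = 4.57 * 4.261343 = 19.4743 s


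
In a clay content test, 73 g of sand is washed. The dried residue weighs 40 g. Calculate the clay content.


Formula: Clay% = (W_total - W_washed) / W_total * 100
Clay mass = 73 - 40 = 33 g
Clay% = 33 / 73 * 100 = 45.2055%

45.2055%


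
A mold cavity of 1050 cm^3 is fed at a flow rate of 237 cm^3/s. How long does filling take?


Formula: t_fill = V_mold / Q_flow
t = 1050 cm^3 / 237 cm^3/s = 4.4304 s

4.4304 s


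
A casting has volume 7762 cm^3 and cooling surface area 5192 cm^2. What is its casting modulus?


Formula: Casting Modulus M = V / A
M = 7762 cm^3 / 5192 cm^2 = 1.4950 cm

Final answer: 1.4950 cm


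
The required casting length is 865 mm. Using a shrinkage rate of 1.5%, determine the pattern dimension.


Formula: L_pattern = L_casting * (1 + shrinkage_rate/100)
Shrinkage factor = 1 + 1.5/100 = 1.015
L_pattern = 865 mm * 1.015 = 877.9750 mm

877.9750 mm


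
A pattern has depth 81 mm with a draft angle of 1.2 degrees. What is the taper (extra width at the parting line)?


Formula: taper = depth * tan(draft_angle)
tan(1.2 deg) = 0.0209470
taper = 81 mm * 0.0209470 = 1.6967 mm


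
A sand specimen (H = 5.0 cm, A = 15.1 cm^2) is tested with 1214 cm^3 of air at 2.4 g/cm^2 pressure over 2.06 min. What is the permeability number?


Formula: Permeability Number P = (V * H) / (p * A * t)
Numerator: V * H = 1214 * 5.0 = 6070.0
Denominator: p * A * t = 2.4 * 15.1 * 2.06 = 74.6544
P = 6070.0 / 74.6544 = 81.3080

Answer: 81.3080


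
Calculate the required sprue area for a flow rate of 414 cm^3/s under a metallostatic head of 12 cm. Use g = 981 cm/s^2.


Formula: v = sqrt(2*g*h), A = Q/v
Velocity: v = sqrt(2 * 981 * 12) = sqrt(23544) = 153.4405 cm/s
Sprue area: A = Q / v = 414 / 153.4405 = 2.6981 cm^2

Answer: 2.6981 cm^2


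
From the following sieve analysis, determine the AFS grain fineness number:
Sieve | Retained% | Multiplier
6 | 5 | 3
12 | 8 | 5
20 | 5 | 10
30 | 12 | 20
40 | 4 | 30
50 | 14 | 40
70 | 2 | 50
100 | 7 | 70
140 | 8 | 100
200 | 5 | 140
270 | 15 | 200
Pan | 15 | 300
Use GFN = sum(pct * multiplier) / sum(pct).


Formula: GFN = sum(pct * multiplier) / sum(pct)
sum(pct * multiplier) = 10615
sum(pct) = 100
GFN = 10615 / 100 = 106.15

106.15


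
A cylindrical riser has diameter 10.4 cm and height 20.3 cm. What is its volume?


Formula: V = pi * (D/2)^2 * H  (cylinder volume)
Radius = D/2 = 10.4/2 = 5.2 cm
V = pi * 5.2^2 * 20.3 = 1724.4579 cm^3


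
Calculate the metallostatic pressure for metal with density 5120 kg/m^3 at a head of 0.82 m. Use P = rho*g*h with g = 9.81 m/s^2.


Formula: P = rho * g * h
rho * g = 5120 * 9.81 = 50227.2 N/m^3
P = 50227.2 * 0.82 = 41186.3040 Pa

Final answer: 41186.3040 Pa


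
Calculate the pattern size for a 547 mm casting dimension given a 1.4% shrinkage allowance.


Formula: L_pattern = L_casting * (1 + shrinkage_rate/100)
Shrinkage factor = 1 + 1.4/100 = 1.014
L_pattern = 547 mm * 1.014 = 554.6580 mm


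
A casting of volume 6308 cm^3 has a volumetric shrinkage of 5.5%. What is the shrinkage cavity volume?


Formula: V_shrink = V_casting * shrinkage_pct / 100
V_shrink = 6308 cm^3 * 5.5 / 100 = 346.9400 cm^3

346.9400 cm^3


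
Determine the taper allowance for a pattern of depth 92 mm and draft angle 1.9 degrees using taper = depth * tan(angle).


Formula: taper = depth * tan(draft_angle)
tan(1.9 deg) = 0.0331734
taper = 92 mm * 0.0331734 = 3.0520 mm

Final answer: 3.0520 mm


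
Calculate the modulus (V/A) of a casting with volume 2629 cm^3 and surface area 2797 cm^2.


Formula: Casting Modulus M = V / A
M = 2629 cm^3 / 2797 cm^2 = 0.9399 cm

0.9399 cm


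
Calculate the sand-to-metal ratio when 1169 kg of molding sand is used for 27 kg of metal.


Formula: Sand-to-Metal Ratio = W_sand / W_metal
Ratio = 1169 kg / 27 kg = 43.2963


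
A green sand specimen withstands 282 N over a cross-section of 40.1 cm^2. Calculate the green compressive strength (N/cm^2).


Formula: Compressive Strength = Force / Area
Strength = 282 N / 40.1 cm^2 = 7.0324 N/cm^2

7.0324 N/cm^2


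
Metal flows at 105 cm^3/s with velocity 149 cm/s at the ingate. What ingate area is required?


Formula: A_ingate = Q / v  (continuity equation)
A = 105 cm^3/s / 149 cm/s = 0.7047 cm^2

Final answer: 0.7047 cm^2


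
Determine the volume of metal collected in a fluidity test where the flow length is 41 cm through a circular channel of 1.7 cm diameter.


Formula: V = pi * (d/2)^2 * L  (cylinder volume)
Radius = 1.7/2 = 0.85 cm
V = pi * 0.85^2 * 41 = 93.0618 cm^3

Final answer: 93.0618 cm^3


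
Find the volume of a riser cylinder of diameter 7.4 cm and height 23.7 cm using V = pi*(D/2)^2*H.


Formula: V = pi * (D/2)^2 * H  (cylinder volume)
Radius = D/2 = 7.4/2 = 3.7 cm
V = pi * 3.7^2 * 23.7 = 1019.2992 cm^3

Final answer: 1019.2992 cm^3


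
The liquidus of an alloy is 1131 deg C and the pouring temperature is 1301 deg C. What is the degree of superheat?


Formula: Superheat = T_pour - T_melt
Superheat = 1301 - 1131 = 170 deg C

Final answer: 170 deg C


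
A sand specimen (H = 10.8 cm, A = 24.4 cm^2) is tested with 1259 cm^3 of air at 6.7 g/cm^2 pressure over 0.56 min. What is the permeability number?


Formula: Permeability Number P = (V * H) / (p * A * t)
Numerator: V * H = 1259 * 10.8 = 13597.2
Denominator: p * A * t = 6.7 * 24.4 * 0.56 = 91.5488
P = 13597.2 / 91.5488 = 148.5241

Answer: 148.5241


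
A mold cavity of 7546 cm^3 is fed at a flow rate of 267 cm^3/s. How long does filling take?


Formula: t_fill = V_mold / Q_flow
t = 7546 cm^3 / 267 cm^3/s = 28.2622 s

Final answer: 28.2622 s


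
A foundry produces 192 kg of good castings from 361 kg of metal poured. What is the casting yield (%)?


Formula: Casting Yield = (W_good / W_total) * 100
Yield = (192 kg / 361 kg) * 100 = 53.1856%


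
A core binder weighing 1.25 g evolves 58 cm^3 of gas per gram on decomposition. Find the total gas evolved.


Formula: V_gas = W_binder * gas_evolution_rate
V = 1.25 g * 58 cm^3/g = 72.5000 cm^3


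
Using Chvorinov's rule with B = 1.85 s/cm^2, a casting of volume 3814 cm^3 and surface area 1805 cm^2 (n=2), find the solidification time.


Formula: t_s = B * (V/A)^n  (Chvorinov's rule, n=2)
Modulus M = V/A = 3814/1805 = 2.113019 cm
M^2 = 2.113019^2 = 4.464849 cm^2
t_s = 1.85 * 4.464849 = 8.2600 s

Answer: 8.2600 s


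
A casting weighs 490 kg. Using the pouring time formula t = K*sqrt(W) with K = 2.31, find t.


Formula: t = K * sqrt(W)
sqrt(W) = sqrt(490) = 22.13594
t = 2.31 * 22.13594 = 51.1340 s


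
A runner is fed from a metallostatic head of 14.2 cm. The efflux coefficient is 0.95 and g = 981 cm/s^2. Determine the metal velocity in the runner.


Formula: v = Cd * sqrt(2 * g * h)  (Torricelli with discharge coefficient)
2*g*h = 2 * 981 * 14.2 = 27860.4 cm^2/s^2
sqrt(27860.4) = 166.91435 cm/s
v = 0.95 * 166.91435 = 158.5686 cm/s

Final answer: 158.5686 cm/s


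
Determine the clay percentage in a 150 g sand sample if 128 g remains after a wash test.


Formula: Clay% = (W_total - W_washed) / W_total * 100
Clay mass = 150 - 128 = 22 g
Clay% = 22 / 150 * 100 = 14.6667%

Answer: 14.6667%


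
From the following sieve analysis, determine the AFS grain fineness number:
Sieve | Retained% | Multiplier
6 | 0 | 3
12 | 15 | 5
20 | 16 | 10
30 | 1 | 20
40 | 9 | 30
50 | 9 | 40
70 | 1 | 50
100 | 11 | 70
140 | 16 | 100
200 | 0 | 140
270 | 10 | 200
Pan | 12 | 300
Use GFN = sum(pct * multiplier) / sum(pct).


Formula: GFN = sum(pct * multiplier) / sum(pct)
sum(pct * multiplier) = 8905
sum(pct) = 100
GFN = 8905 / 100 = 89.05


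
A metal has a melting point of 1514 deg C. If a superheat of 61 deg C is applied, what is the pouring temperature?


Formula: T_pour = T_melt + Superheat
T_pour = 1514 + 61 = 1575 deg C

1575 deg C


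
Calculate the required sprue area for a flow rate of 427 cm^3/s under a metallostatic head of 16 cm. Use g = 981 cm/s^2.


Formula: v = sqrt(2*g*h), A = Q/v
Velocity: v = sqrt(2 * 981 * 16) = sqrt(31392) = 177.1779 cm/s
Sprue area: A = Q / v = 427 / 177.1779 = 2.4100 cm^2


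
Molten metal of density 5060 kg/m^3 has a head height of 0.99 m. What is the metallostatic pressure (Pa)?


Formula: P = rho * g * h
rho * g = 5060 * 9.81 = 49638.6 N/m^3
P = 49638.6 * 0.99 = 49142.2140 Pa

Final answer: 49142.2140 Pa


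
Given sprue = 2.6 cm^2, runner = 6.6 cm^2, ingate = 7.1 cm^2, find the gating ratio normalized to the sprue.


Sprue:Runner:Ingate = 1 : 6.6/2.6 : 7.1/2.6 = 1:2.54:2.73


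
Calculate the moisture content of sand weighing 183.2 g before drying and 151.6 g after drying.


Formula: MC = (W_wet - W_dry) / W_wet * 100
Water mass = 183.2 - 151.6 = 31.6 g
MC = 31.6 / 183.2 * 100 = 17.2489%

17.2489%


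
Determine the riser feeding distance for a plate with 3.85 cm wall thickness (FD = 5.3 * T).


Formula: FD = 5.3 * T  (riser feeding-distance rule)
FD = 5.3 * 3.85 cm = 20.4050 cm

20.4050 cm


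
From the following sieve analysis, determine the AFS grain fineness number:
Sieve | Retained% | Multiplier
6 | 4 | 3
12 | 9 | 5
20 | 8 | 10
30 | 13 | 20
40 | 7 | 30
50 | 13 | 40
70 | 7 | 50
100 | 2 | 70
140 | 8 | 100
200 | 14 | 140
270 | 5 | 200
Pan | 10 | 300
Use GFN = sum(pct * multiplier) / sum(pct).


Formula: GFN = sum(pct * multiplier) / sum(pct)
sum(pct * multiplier) = 8377
sum(pct) = 100
GFN = 8377 / 100 = 83.77


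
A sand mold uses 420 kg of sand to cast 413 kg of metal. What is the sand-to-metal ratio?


Formula: Sand-to-Metal Ratio = W_sand / W_metal
Ratio = 420 kg / 413 kg = 1.0169

Final answer: 1.0169


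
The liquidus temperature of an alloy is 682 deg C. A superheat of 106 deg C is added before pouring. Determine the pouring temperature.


Formula: T_pour = T_melt + Superheat
T_pour = 682 + 106 = 788 deg C

Answer: 788 deg C


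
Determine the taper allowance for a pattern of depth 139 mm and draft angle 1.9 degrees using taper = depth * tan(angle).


Formula: taper = depth * tan(draft_angle)
tan(1.9 deg) = 0.0331734
taper = 139 mm * 0.0331734 = 4.6111 mm

Answer: 4.6111 mm


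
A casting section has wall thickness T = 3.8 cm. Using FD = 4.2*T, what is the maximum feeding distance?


Formula: FD = 4.2 * T  (riser feeding-distance rule)
FD = 4.2 * 3.8 cm = 15.9600 cm

Final answer: 15.9600 cm


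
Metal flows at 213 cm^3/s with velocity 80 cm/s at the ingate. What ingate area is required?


Formula: A_ingate = Q / v  (continuity equation)
A = 213 cm^3/s / 80 cm/s = 2.6625 cm^2


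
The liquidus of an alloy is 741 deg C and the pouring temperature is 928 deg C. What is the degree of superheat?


Formula: Superheat = T_pour - T_melt
Superheat = 928 - 741 = 187 deg C


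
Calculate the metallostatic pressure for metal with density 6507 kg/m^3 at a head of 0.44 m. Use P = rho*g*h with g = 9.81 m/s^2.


Formula: P = rho * g * h
rho * g = 6507 * 9.81 = 63833.67 N/m^3
P = 63833.67 * 0.44 = 28086.8148 Pa

Answer: 28086.8148 Pa


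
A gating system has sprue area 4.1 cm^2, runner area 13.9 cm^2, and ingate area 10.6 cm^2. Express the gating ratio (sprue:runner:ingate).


Sprue:Runner:Ingate = 1 : 13.9/4.1 : 10.6/4.1 = 1:3.39:2.59

Answer: 1:3.39:2.59


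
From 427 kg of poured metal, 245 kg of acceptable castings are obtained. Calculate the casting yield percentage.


Formula: Casting Yield = (W_good / W_total) * 100
Yield = (245 kg / 427 kg) * 100 = 57.3770%

Final answer: 57.3770%


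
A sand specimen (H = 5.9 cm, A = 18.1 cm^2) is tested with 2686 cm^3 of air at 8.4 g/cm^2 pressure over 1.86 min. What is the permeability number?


Formula: Permeability Number P = (V * H) / (p * A * t)
Numerator: V * H = 2686 * 5.9 = 15847.4
Denominator: p * A * t = 8.4 * 18.1 * 1.86 = 282.7944
P = 15847.4 / 282.7944 = 56.0386

Answer: 56.0386


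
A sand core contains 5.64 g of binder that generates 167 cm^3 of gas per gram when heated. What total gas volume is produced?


Formula: V_gas = W_binder * gas_evolution_rate
V = 5.64 g * 167 cm^3/g = 941.8800 cm^3

Final answer: 941.8800 cm^3


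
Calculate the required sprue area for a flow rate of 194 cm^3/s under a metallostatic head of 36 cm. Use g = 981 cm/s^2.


Formula: v = sqrt(2*g*h), A = Q/v
Velocity: v = sqrt(2 * 981 * 36) = sqrt(70632) = 265.7668 cm/s
Sprue area: A = Q / v = 194 / 265.7668 = 0.7300 cm^2

0.7300 cm^2


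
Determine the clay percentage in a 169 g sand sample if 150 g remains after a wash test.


Formula: Clay% = (W_total - W_washed) / W_total * 100
Clay mass = 169 - 150 = 19 g
Clay% = 19 / 169 * 100 = 11.2426%

11.2426%


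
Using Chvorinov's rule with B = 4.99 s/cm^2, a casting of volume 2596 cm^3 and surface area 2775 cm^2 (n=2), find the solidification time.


Formula: t_s = B * (V/A)^n  (Chvorinov's rule, n=2)
Modulus M = V/A = 2596/2775 = 0.935495 cm
M^2 = 0.935495^2 = 0.875151 cm^2
t_s = 4.99 * 0.875151 = 4.3670 s

Final answer: 4.3670 s


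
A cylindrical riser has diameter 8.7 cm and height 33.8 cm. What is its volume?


Formula: V = pi * (D/2)^2 * H  (cylinder volume)
Radius = D/2 = 8.7/2 = 4.35 cm
V = pi * 4.35^2 * 33.8 = 2009.3014 cm^3

2009.3014 cm^3


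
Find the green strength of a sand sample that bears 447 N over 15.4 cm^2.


Formula: Compressive Strength = Force / Area
Strength = 447 N / 15.4 cm^2 = 29.0260 N/cm^2

Final answer: 29.0260 N/cm^2


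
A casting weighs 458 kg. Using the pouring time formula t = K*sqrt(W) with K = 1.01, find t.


Formula: t = K * sqrt(W)
sqrt(W) = sqrt(458) = 21.40093
t = 1.01 * 21.40093 = 21.6149 s

Answer: 21.6149 s


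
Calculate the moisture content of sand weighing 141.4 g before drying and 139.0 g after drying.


Formula: MC = (W_wet - W_dry) / W_wet * 100
Water mass = 141.4 - 139.0 = 2.4 g
MC = 2.4 / 141.4 * 100 = 1.6973%

Answer: 1.6973%


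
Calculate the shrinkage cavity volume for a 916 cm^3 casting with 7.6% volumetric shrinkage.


Formula: V_shrink = V_casting * shrinkage_pct / 100
V_shrink = 916 cm^3 * 7.6 / 100 = 69.6160 cm^3

69.6160 cm^3


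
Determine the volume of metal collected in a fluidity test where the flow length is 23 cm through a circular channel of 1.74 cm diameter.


Formula: V = pi * (d/2)^2 * L  (cylinder volume)
Radius = 1.74/2 = 0.87 cm
V = pi * 0.87^2 * 23 = 54.6910 cm^3


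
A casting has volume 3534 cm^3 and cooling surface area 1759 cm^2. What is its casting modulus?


Formula: Casting Modulus M = V / A
M = 3534 cm^3 / 1759 cm^2 = 2.0091 cm

2.0091 cm


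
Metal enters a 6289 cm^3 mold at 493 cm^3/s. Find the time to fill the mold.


Formula: t_fill = V_mold / Q_flow
t = 6289 cm^3 / 493 cm^3/s = 12.7566 s

Answer: 12.7566 s


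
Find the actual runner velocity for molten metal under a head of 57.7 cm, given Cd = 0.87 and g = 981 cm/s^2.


Formula: v = Cd * sqrt(2 * g * h)  (Torricelli with discharge coefficient)
2*g*h = 2 * 981 * 57.7 = 113207.4 cm^2/s^2
sqrt(113207.4) = 336.46307 cm/s
v = 0.87 * 336.46307 = 292.7229 cm/s

Answer: 292.7229 cm/s


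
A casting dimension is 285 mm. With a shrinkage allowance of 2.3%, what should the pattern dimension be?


Formula: L_pattern = L_casting * (1 + shrinkage_rate/100)
Shrinkage factor = 1 + 2.3/100 = 1.023
L_pattern = 285 mm * 1.023 = 291.5550 mm


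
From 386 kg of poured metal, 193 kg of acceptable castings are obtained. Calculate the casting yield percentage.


Formula: Casting Yield = (W_good / W_total) * 100
Yield = (193 kg / 386 kg) * 100 = 50.0000%

Answer: 50.0000%


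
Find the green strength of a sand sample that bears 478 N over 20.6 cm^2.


Formula: Compressive Strength = Force / Area
Strength = 478 N / 20.6 cm^2 = 23.2039 N/cm^2

Final answer: 23.2039 N/cm^2


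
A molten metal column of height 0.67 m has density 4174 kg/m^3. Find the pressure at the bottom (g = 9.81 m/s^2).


Formula: P = rho * g * h
rho * g = 4174 * 9.81 = 40946.94 N/m^3
P = 40946.94 * 0.67 = 27434.4498 Pa

27434.4498 Pa


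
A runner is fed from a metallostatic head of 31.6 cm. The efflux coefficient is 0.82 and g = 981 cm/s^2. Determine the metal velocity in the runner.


Formula: v = Cd * sqrt(2 * g * h)  (Torricelli with discharge coefficient)
2*g*h = 2 * 981 * 31.6 = 61999.2 cm^2/s^2
sqrt(61999.2) = 248.99639 cm/s
v = 0.82 * 248.99639 = 204.1770 cm/s

Final answer: 204.1770 cm/s


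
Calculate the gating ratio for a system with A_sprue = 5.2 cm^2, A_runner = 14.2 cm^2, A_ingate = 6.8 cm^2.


Sprue:Runner:Ingate = 1 : 14.2/5.2 : 6.8/5.2 = 1:2.73:1.31

1:2.73:1.31


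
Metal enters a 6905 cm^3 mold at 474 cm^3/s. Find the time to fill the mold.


Formula: t_fill = V_mold / Q_flow
t = 6905 cm^3 / 474 cm^3/s = 14.5675 s


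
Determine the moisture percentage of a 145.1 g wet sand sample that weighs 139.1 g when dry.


Formula: MC = (W_wet - W_dry) / W_wet * 100
Water mass = 145.1 - 139.1 = 6.0 g
MC = 6.0 / 145.1 * 100 = 4.1351%

Final answer: 4.1351%


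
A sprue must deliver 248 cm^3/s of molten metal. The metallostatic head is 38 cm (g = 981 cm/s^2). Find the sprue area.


Formula: v = sqrt(2*g*h), A = Q/v
Velocity: v = sqrt(2 * 981 * 38) = sqrt(74556) = 273.0494 cm/s
Sprue area: A = Q / v = 248 / 273.0494 = 0.9083 cm^2

0.9083 cm^2


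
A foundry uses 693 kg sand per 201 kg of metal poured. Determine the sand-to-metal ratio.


Formula: Sand-to-Metal Ratio = W_sand / W_metal
Ratio = 693 kg / 201 kg = 3.4478


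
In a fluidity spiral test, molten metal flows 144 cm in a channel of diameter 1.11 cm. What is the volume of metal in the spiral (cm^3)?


Formula: V = pi * (d/2)^2 * L  (cylinder volume)
Radius = 1.11/2 = 0.555 cm
V = pi * 0.555^2 * 144 = 139.3472 cm^3

139.3472 cm^3


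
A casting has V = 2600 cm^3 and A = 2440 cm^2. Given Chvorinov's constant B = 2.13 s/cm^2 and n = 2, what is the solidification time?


Formula: t_s = B * (V/A)^n  (Chvorinov's rule, n=2)
Modulus M = V/A = 2600/2440 = 1.065574 cm
M^2 = 1.065574^2 = 1.135448 cm^2
t_s = 2.13 * 1.135448 = 2.4185 s

Answer: 2.4185 s


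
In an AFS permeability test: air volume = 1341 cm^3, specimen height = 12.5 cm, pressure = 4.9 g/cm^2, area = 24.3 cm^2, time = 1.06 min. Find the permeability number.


Formula: Permeability Number P = (V * H) / (p * A * t)
Numerator: V * H = 1341 * 12.5 = 16762.5
Denominator: p * A * t = 4.9 * 24.3 * 1.06 = 126.2142
P = 16762.5 / 126.2142 = 132.8099

Answer: 132.8099


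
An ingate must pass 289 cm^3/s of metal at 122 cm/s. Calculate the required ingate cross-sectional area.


Formula: A_ingate = Q / v  (continuity equation)
A = 289 cm^3/s / 122 cm/s = 2.3689 cm^2

2.3689 cm^2


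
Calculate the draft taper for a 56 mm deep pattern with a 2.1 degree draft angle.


Formula: taper = depth * tan(draft_angle)
tan(2.1 deg) = 0.0366683
taper = 56 mm * 0.0366683 = 2.0534 mm

2.0534 mm


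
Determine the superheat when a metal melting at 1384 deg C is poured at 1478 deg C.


Formula: Superheat = T_pour - T_melt
Superheat = 1478 - 1384 = 94 deg C

Final answer: 94 deg C


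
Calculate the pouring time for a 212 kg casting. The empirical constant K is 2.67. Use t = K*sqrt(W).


Formula: t = K * sqrt(W)
sqrt(W) = sqrt(212) = 14.56022
t = 2.67 * 14.56022 = 38.8758 s

Answer: 38.8758 s


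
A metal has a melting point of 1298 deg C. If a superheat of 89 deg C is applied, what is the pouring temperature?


Formula: T_pour = T_melt + Superheat
T_pour = 1298 + 89 = 1387 deg C

1387 deg C


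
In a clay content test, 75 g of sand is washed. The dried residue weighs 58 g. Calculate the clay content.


Formula: Clay% = (W_total - W_washed) / W_total * 100
Clay mass = 75 - 58 = 17 g
Clay% = 17 / 75 * 100 = 22.6667%

22.6667%


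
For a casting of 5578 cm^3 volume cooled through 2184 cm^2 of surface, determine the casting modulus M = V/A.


Formula: Casting Modulus M = V / A
M = 5578 cm^3 / 2184 cm^2 = 2.5540 cm

Final answer: 2.5540 cm


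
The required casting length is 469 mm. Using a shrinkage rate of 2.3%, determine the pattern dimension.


Formula: L_pattern = L_casting * (1 + shrinkage_rate/100)
Shrinkage factor = 1 + 2.3/100 = 1.023
L_pattern = 469 mm * 1.023 = 479.7870 mm

Answer: 479.7870 mm


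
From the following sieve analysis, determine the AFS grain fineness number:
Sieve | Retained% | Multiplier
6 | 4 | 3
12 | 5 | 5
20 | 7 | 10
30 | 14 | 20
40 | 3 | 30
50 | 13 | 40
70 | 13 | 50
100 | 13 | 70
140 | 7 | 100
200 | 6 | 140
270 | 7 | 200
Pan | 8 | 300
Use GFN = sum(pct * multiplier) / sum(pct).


Formula: GFN = sum(pct * multiplier) / sum(pct)
sum(pct * multiplier) = 7897
sum(pct) = 100
GFN = 7897 / 100 = 78.97

78.97


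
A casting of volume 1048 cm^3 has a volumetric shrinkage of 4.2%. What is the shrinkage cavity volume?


Formula: V_shrink = V_casting * shrinkage_pct / 100
V_shrink = 1048 cm^3 * 4.2 / 100 = 44.0160 cm^3


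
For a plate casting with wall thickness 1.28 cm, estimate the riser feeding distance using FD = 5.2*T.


Formula: FD = 5.2 * T  (riser feeding-distance rule)
FD = 5.2 * 1.28 cm = 6.6560 cm

6.6560 cm


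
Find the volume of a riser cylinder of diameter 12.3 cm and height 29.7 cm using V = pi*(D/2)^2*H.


Formula: V = pi * (D/2)^2 * H  (cylinder volume)
Radius = D/2 = 12.3/2 = 6.15 cm
V = pi * 6.15^2 * 29.7 = 3529.0398 cm^3


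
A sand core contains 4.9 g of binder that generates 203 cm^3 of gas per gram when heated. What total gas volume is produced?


Formula: V_gas = W_binder * gas_evolution_rate
V = 4.9 g * 203 cm^3/g = 994.7000 cm^3

Answer: 994.7000 cm^3


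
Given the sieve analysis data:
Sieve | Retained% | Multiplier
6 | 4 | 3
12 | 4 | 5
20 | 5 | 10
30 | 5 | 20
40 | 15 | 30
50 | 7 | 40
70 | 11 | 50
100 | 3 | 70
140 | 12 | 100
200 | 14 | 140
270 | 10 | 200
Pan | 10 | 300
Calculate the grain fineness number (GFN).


Formula: GFN = sum(pct * multiplier) / sum(pct)
sum(pct * multiplier) = 9832
sum(pct) = 100
GFN = 9832 / 100 = 98.32


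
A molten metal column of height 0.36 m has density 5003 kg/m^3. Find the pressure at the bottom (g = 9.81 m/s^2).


Formula: P = rho * g * h
rho * g = 5003 * 9.81 = 49079.43 N/m^3
P = 49079.43 * 0.36 = 17668.5948 Pa


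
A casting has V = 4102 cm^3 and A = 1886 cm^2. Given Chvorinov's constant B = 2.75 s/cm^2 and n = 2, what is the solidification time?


Formula: t_s = B * (V/A)^n  (Chvorinov's rule, n=2)
Modulus M = V/A = 4102/1886 = 2.174973 cm
M^2 = 2.174973^2 = 4.730508 cm^2
t_s = 2.75 * 4.730508 = 13.0089 s

Answer: 13.0089 s


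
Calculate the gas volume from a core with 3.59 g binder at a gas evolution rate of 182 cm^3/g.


Formula: V_gas = W_binder * gas_evolution_rate
V = 3.59 g * 182 cm^3/g = 653.3800 cm^3

Final answer: 653.3800 cm^3


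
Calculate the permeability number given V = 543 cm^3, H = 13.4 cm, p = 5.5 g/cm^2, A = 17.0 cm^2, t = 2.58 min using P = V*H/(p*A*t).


Formula: Permeability Number P = (V * H) / (p * A * t)
Numerator: V * H = 543 * 13.4 = 7276.2
Denominator: p * A * t = 5.5 * 17.0 * 2.58 = 241.23
P = 7276.2 / 241.23 = 30.1629

Final answer: 30.1629


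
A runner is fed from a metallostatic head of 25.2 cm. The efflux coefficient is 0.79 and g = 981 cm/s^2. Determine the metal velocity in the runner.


Formula: v = Cd * sqrt(2 * g * h)  (Torricelli with discharge coefficient)
2*g*h = 2 * 981 * 25.2 = 49442.4 cm^2/s^2
sqrt(49442.4) = 222.35647 cm/s
v = 0.79 * 222.35647 = 175.6616 cm/s

175.6616 cm/s


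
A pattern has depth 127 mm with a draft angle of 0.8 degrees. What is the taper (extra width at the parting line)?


Formula: taper = depth * tan(draft_angle)
tan(0.8 deg) = 0.0139635
taper = 127 mm * 0.0139635 = 1.7734 mm


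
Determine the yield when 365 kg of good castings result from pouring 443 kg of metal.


Formula: Casting Yield = (W_good / W_total) * 100
Yield = (365 kg / 443 kg) * 100 = 82.3928%


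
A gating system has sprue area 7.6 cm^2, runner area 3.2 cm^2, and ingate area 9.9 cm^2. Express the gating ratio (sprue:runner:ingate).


Sprue:Runner:Ingate = 1 : 3.2/7.6 : 9.9/7.6 = 1:0.42:1.30

Answer: 1:0.42:1.30


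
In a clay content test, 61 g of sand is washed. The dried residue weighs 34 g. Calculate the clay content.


Formula: Clay% = (W_total - W_washed) / W_total * 100
Clay mass = 61 - 34 = 27 g
Clay% = 27 / 61 * 100 = 44.2623%

Answer: 44.2623%


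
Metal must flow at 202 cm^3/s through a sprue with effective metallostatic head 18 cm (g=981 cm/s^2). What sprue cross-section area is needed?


Formula: v = sqrt(2*g*h), A = Q/v
Velocity: v = sqrt(2 * 981 * 18) = sqrt(35316) = 187.9255 cm/s
Sprue area: A = Q / v = 202 / 187.9255 = 1.0749 cm^2


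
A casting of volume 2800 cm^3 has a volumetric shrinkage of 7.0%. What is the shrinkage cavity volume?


Formula: V_shrink = V_casting * shrinkage_pct / 100
V_shrink = 2800 cm^3 * 7.0 / 100 = 196.0000 cm^3

Final answer: 196.0000 cm^3


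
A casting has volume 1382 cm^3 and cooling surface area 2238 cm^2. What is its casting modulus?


Formula: Casting Modulus M = V / A
M = 1382 cm^3 / 2238 cm^2 = 0.6175 cm

Final answer: 0.6175 cm


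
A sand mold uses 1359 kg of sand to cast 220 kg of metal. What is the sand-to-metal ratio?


Formula: Sand-to-Metal Ratio = W_sand / W_metal
Ratio = 1359 kg / 220 kg = 6.1773

Answer: 6.1773


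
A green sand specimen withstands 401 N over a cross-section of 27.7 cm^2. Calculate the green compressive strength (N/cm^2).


Formula: Compressive Strength = Force / Area
Strength = 401 N / 27.7 cm^2 = 14.4765 N/cm^2


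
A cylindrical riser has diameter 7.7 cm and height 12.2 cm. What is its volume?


Formula: V = pi * (D/2)^2 * H  (cylinder volume)
Radius = D/2 = 7.7/2 = 3.85 cm
V = pi * 3.85^2 * 12.2 = 568.1083 cm^3

Answer: 568.1083 cm^3


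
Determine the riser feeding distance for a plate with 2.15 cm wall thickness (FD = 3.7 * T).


Formula: FD = 3.7 * T  (riser feeding-distance rule)
FD = 3.7 * 2.15 cm = 7.9550 cm


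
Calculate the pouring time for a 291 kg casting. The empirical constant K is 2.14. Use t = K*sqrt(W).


Formula: t = K * sqrt(W)
sqrt(W) = sqrt(291) = 17.05872
t = 2.14 * 17.05872 = 36.5057 s


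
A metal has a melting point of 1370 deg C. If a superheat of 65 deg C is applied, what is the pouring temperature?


Formula: T_pour = T_melt + Superheat
T_pour = 1370 + 65 = 1435 deg C

Final answer: 1435 deg C


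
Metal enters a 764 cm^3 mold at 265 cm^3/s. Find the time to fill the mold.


Formula: t_fill = V_mold / Q_flow
t = 764 cm^3 / 265 cm^3/s = 2.8830 s

2.8830 s


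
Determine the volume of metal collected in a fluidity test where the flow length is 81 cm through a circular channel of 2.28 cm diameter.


Formula: V = pi * (d/2)^2 * L  (cylinder volume)
Radius = 2.28/2 = 1.14 cm
V = pi * 1.14^2 * 81 = 330.7079 cm^3


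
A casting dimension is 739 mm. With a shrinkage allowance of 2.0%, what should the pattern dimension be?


Formula: L_pattern = L_casting * (1 + shrinkage_rate/100)
Shrinkage factor = 1 + 2.0/100 = 1.02
L_pattern = 739 mm * 1.02 = 753.7800 mm

753.7800 mm


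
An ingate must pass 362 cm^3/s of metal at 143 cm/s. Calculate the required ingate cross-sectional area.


Formula: A_ingate = Q / v  (continuity equation)
A = 362 cm^3/s / 143 cm/s = 2.5315 cm^2

2.5315 cm^2


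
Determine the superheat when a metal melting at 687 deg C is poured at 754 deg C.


Formula: Superheat = T_pour - T_melt
Superheat = 754 - 687 = 67 deg C

67 deg C


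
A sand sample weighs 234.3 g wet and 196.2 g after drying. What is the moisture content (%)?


Formula: MC = (W_wet - W_dry) / W_wet * 100
Water mass = 234.3 - 196.2 = 38.1 g
MC = 38.1 / 234.3 * 100 = 16.2612%

Final answer: 16.2612%


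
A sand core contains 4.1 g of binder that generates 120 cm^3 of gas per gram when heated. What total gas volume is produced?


Formula: V_gas = W_binder * gas_evolution_rate
V = 4.1 g * 120 cm^3/g = 492.0000 cm^3

Final answer: 492.0000 cm^3


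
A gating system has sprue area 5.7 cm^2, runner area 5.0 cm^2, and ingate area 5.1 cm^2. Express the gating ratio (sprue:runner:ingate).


Sprue:Runner:Ingate = 1 : 5.0/5.7 : 5.1/5.7 = 1:0.88:0.89

Final answer: 1:0.88:0.89


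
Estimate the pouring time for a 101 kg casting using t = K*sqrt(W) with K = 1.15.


Formula: t = K * sqrt(W)
sqrt(W) = sqrt(101) = 10.04988
t = 1.15 * 10.04988 = 11.5574 s

Final answer: 11.5574 s


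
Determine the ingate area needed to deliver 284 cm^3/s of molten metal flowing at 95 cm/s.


Formula: A_ingate = Q / v  (continuity equation)
A = 284 cm^3/s / 95 cm/s = 2.9895 cm^2

Final answer: 2.9895 cm^2


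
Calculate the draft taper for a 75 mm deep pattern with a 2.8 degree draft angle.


Formula: taper = depth * tan(draft_angle)
tan(2.8 deg) = 0.0489082
taper = 75 mm * 0.0489082 = 3.6681 mm


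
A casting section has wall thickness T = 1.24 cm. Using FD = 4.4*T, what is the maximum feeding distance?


Formula: FD = 4.4 * T  (riser feeding-distance rule)
FD = 4.4 * 1.24 cm = 5.4560 cm

Answer: 5.4560 cm


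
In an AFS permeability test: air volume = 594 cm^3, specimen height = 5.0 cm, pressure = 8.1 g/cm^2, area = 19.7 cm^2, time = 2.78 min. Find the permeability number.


Formula: Permeability Number P = (V * H) / (p * A * t)
Numerator: V * H = 594 * 5.0 = 2970.0
Denominator: p * A * t = 8.1 * 19.7 * 2.78 = 443.6046
P = 2970.0 / 443.6046 = 6.6952

Final answer: 6.6952
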